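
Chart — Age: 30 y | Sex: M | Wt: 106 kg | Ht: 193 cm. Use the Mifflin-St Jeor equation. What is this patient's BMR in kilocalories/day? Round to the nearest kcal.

Mifflin-St Jeor (male): BMR = 10(106) + 6.25(193) − 5(30) + 5 = 1060 + 1206.25 − 150 + 5 = 2121.25 kcal/day.

2121 kilocalories/day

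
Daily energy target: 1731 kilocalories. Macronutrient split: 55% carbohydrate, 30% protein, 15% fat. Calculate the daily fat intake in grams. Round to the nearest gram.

29 g/day

Fat energy = 15% × 1731 = 259.65 kcal.
At 9 kcal/g: 259.65 ÷ 9 = 28.85 g.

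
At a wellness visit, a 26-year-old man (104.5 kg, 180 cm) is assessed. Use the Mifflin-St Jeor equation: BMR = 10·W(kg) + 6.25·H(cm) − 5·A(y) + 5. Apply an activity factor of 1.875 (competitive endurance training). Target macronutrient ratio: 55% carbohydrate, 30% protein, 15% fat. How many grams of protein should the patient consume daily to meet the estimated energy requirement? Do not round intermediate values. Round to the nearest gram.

288 g/day

Mifflin-St Jeor (male): BMR = 10(104.5) + 6.25(180) − 5(26) + 5 = 1045 + 1125 − 130 + 5 = 2045 kcal/day.
TEE = 2045 × 1.875 = 3834.375 kcal/day.
Protein energy = 30% × 3834.375 = 1150.3125 kcal.
Protein = 1150.3125 ÷ 4 kcal/g = 287.5781 g.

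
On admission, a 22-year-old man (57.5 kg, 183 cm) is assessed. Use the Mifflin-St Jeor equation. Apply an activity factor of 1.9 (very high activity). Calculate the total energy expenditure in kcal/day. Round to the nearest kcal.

3066 kcal/day

Mifflin-St Jeor (male): BMR = 10(57.5) + 6.25(183) − 5(22) + 5 = 575 + 1143.75 − 110 + 5 = 1613.75 kcal/day.
TEE = BMR × activity factor = 1613.75 × 1.9 = 3066.125 kcal/day.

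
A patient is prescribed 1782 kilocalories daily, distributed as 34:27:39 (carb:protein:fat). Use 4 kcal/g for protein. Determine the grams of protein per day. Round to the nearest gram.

120 g/day

Protein energy = 27% × 1782 = 481.14 kcal.
At 4 kcal/g: 481.14 ÷ 4 = 120.285 g.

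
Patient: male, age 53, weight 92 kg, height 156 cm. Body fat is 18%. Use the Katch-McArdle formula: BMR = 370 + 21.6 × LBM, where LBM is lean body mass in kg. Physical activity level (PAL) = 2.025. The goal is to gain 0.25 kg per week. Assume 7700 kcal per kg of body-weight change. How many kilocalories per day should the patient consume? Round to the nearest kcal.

LBM = 92 × (1 − 0.18) = 75.44 kg. Katch-McArdle: BMR = 370 + 21.6 × 75.44 = 1999.504 kcal/day.
TEE = 1999.504 × 2.025 = 4048.9956 kcal/day.
Required daily surplus = 0.25 × 7700 ÷ 7 = 275 kcal/day.
Target intake = 4048.9956 + 275 = 4323.9956 kcal/day.

4324 kilocalories per day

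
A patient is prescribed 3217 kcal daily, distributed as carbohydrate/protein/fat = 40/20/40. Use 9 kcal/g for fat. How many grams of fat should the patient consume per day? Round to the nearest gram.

Fat energy = 40% × 3217 = 1286.8 kcal.
At 9 kcal/g: 1286.8 ÷ 9 = 142.9778 g.

143 g/day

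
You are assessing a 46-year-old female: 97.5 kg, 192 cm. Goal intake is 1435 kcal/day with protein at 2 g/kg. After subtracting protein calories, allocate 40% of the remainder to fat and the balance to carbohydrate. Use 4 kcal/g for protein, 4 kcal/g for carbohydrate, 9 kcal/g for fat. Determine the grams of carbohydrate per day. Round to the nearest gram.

98 g/day

Protein = 2 × 97.5 = 195 g → 195 × 4 = 780 kcal.
Non-protein calories = 1435 − 780 = 655 kcal.
Fat: 40% × 655 = 262 kcal; carbohydrate: 393 kcal.
Carbohydrate: 393 kcal ÷ 4 kcal/g = 98.25 g.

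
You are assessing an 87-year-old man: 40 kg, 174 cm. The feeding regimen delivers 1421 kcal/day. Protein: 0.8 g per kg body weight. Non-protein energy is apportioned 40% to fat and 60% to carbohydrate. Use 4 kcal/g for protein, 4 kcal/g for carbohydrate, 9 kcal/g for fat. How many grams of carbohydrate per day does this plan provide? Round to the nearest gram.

194 g/day

Protein = 0.8 × 40 = 32 g → 32 × 4 = 128 kcal.
Non-protein calories = 1421 − 128 = 1293 kcal.
Fat: 40% × 1293 = 517.2 kcal; carbohydrate: 775.8 kcal.
Carbohydrate: 775.8 kcal ÷ 4 kcal/g = 193.95 g.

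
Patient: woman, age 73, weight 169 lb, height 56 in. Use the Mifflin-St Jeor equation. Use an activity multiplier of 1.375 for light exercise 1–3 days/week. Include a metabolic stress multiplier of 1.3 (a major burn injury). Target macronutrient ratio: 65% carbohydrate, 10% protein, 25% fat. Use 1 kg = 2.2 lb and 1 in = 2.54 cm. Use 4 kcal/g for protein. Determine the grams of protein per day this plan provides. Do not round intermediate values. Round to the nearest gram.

Convert to metric: weight = 169 ÷ 2.2 = 76.8182 kg; height = 56 × 2.54 = 142.24 cm.
Mifflin-St Jeor (female): BMR = 10(76.8182) + 6.25(142.24) − 5(73) − 161 = 768.1818 + 889 − 365 − 161 = 1131.1818 kcal/day.
TEE = 1131.1818 × 1.375 = 1555.375 kcal/day.
With stress factor 1.3: 1555.375 × 1.3 = 2021.9875 kcal/day.
Protein energy = 10% × 2021.9875 = 202.1988 kcal.
Protein = 202.1988 ÷ 4 kcal/g = 50.5497 g.

51 g/day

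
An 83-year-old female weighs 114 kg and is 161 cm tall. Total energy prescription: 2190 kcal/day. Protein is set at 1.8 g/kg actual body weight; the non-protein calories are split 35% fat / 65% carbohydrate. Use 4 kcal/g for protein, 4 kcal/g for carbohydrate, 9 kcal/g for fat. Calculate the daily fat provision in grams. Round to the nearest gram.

Protein = 1.8 × 114 = 205.2 g → 205.2 × 4 = 820.8 kcal.
Non-protein calories = 2190 − 820.8 = 1369.2 kcal.
Fat: 35% × 1369.2 = 479.22 kcal; carbohydrate: 889.98 kcal.
Fat: 479.22 kcal ÷ 9 kcal/g = 53.2467 g.

53 g/day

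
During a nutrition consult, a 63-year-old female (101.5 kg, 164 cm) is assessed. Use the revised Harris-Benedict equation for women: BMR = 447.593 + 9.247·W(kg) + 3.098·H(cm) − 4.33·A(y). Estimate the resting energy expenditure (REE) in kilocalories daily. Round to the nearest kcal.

1621 kilocalories daily

Harris-Benedict: BMR = 447.593 + 9.247(101.5) + 3.098(164) − 4.33(63) = 1621.4455 kcal/day.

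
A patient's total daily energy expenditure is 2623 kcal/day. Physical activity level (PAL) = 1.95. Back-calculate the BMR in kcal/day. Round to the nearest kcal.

BMR = TEE ÷ activity factor = 2623 ÷ 1.95 = 1345.1282 kcal/day.

1345 kcal/day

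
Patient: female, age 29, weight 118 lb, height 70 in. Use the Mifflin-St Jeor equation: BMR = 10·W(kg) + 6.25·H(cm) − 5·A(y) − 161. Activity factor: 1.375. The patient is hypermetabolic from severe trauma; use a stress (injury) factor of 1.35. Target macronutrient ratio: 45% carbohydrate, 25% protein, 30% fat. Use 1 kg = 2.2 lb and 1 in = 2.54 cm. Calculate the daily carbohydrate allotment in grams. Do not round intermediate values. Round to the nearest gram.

Convert to metric: weight = 118 ÷ 2.2 = 53.6364 kg; height = 70 × 2.54 = 177.8 cm.
Mifflin-St Jeor (female): BMR = 10(53.6364) + 6.25(177.8) − 5(29) − 161 = 536.3636 + 1111.25 − 145 − 161 = 1341.6136 kcal/day.
TEE = 1341.6136 × 1.375 = 1844.7188 kcal/day.
With stress factor 1.35: 1844.7188 × 1.35 = 2490.3703 kcal/day.
Carbohydrate energy = 45% × 2490.3703 = 1120.6666 kcal.
Carbohydrate = 1120.6666 ÷ 4 kcal/g = 280.1667 g.

280 g/day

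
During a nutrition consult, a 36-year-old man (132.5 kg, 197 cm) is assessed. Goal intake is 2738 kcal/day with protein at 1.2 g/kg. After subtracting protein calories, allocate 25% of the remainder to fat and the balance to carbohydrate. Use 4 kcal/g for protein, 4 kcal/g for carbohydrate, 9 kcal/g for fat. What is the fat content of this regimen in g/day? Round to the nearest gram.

58 g/day

Protein = 1.2 × 132.5 = 159 g → 159 × 4 = 636 kcal.
Non-protein calories = 2738 − 636 = 2102 kcal.
Fat: 25% × 2102 = 525.5 kcal; carbohydrate: 1576.5 kcal.
Fat: 525.5 kcal ÷ 9 kcal/g = 58.3889 g.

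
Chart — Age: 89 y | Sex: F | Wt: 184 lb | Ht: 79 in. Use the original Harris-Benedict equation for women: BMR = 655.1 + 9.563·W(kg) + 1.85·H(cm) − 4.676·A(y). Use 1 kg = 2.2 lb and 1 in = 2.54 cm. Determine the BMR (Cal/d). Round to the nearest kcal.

Convert to metric: weight = 184 ÷ 2.2 = 83.6364 kg; height = 79 × 2.54 = 200.66 cm.
Harris-Benedict: BMR = 655.1 + 9.563(83.6364) + 1.85(200.66) − 4.676(89) = 1409.9715 kcal/day.

1410 Cal/d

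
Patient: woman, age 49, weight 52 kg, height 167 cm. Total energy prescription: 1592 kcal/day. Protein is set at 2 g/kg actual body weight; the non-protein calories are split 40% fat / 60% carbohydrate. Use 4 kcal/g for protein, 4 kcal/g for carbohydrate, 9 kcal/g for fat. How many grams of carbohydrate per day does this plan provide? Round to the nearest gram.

Protein = 2 × 52 = 104 g → 104 × 4 = 416 kcal.
Non-protein calories = 1592 − 416 = 1176 kcal.
Fat: 40% × 1176 = 470.4 kcal; carbohydrate: 705.6 kcal.
Carbohydrate: 705.6 kcal ÷ 4 kcal/g = 176.4 g.

176 g/day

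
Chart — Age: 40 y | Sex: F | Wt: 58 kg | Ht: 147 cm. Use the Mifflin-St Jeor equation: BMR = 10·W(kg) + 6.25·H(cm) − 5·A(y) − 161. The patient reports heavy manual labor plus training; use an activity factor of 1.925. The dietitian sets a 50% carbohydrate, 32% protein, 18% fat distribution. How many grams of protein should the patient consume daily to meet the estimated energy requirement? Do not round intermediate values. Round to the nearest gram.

175 g/day

Mifflin-St Jeor (female): BMR = 10(58) + 6.25(147) − 5(40) − 161 = 580 + 918.75 − 200 − 161 = 1137.75 kcal/day.
TEE = 1137.75 × 1.925 = 2190.1688 kcal/day.
Protein energy = 32% × 2190.1688 = 700.854 kcal.
Protein = 700.854 ÷ 4 kcal/g = 175.2135 g.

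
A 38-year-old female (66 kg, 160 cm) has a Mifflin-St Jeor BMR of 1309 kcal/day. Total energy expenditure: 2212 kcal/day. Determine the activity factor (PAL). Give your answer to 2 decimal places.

1.69

Activity factor = TEE ÷ BMR = 2212 ÷ 1309 = 1.69.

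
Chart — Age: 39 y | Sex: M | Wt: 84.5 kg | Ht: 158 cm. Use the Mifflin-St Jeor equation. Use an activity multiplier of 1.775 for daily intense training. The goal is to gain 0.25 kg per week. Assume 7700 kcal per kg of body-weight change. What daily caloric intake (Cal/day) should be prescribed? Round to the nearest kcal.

3190 Cal/day

Mifflin-St Jeor (male): BMR = 10(84.5) + 6.25(158) − 5(39) + 5 = 845 + 987.5 − 195 + 5 = 1642.5 kcal/day.
TEE = 1642.5 × 1.775 = 2915.4375 kcal/day.
Required daily surplus = 0.25 × 7700 ÷ 7 = 275 kcal/day.
Target intake = 2915.4375 + 275 = 3190.4375 kcal/day.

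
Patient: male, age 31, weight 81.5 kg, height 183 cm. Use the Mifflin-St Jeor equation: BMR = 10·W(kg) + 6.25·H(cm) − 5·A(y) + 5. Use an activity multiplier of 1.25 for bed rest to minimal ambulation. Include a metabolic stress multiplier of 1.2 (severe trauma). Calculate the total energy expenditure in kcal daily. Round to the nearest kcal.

2713 kcal daily

Mifflin-St Jeor (male): BMR = 10(81.5) + 6.25(183) − 5(31) + 5 = 815 + 1143.75 − 155 + 5 = 1808.75 kcal/day.
TEE = BMR × activity factor = 1808.75 × 1.25 = 2260.9375 kcal/day.
Apply stress factor: 2260.9375 × 1.2 = 2713.125 kcal/day.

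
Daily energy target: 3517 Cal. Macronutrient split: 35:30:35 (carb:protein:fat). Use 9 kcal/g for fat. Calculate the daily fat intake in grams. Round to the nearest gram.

137 g/day

Fat energy = 35% × 3517 = 1230.95 kcal.
At 9 kcal/g: 1230.95 ÷ 9 = 136.7722 g.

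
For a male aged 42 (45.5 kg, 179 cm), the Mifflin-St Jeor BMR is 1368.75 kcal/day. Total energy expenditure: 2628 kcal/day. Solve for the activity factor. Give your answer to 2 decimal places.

1.92

Activity factor = TEE ÷ BMR = 2628 ÷ 1368.75 = 1.92.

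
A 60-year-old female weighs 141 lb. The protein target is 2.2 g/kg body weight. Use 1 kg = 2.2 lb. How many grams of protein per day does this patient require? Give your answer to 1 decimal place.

Weight in kg = 141 ÷ 2.2 = 64.0909 kg.
Protein = 2.2 g/kg × 64.0909 kg = 141 g/day.

141.0 g/day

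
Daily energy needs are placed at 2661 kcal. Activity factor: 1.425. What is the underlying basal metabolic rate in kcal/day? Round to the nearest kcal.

BMR = TEE ÷ activity factor = 2661 ÷ 1.425 = 1867.3684 kcal/day.

1867 kcal/day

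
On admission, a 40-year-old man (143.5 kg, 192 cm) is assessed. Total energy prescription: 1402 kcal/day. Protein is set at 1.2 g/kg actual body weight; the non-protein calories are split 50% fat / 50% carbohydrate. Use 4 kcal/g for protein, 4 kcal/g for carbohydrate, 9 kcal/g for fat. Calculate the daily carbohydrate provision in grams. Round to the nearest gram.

89 g/day

Protein = 1.2 × 143.5 = 172.2 g → 172.2 × 4 = 688.8 kcal.
Non-protein calories = 1402 − 688.8 = 713.2 kcal.
Fat: 50% × 713.2 = 356.6 kcal; carbohydrate: 356.6 kcal.
Carbohydrate: 356.6 kcal ÷ 4 kcal/g = 89.15 g.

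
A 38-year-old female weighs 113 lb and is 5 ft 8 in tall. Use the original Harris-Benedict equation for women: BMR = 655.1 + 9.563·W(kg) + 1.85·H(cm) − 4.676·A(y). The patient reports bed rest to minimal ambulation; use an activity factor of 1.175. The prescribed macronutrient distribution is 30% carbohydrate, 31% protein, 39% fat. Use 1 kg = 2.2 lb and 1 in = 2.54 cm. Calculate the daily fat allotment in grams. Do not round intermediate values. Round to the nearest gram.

Convert to metric: weight = 113 ÷ 2.2 = 51.3636 kg; height = (5×12 + 8) × 2.54 = 68 × 2.54 = 172.72 cm.
Harris-Benedict: BMR = 655.1 + 9.563(51.3636) + 1.85(172.72) − 4.676(38) = 1288.1345 kcal/day.
TEE = 1288.1345 × 1.175 = 1513.558 kcal/day.
Fat energy = 39% × 1513.558 = 590.2876 kcal.
Fat = 590.2876 ÷ 9 kcal/g = 65.5875 g.

66 g/day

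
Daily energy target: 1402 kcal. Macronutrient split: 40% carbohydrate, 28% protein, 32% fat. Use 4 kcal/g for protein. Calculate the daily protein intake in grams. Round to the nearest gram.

98 g/day

Protein energy = 28% × 1402 = 392.56 kcal.
At 4 kcal/g: 392.56 ÷ 4 = 98.14 g.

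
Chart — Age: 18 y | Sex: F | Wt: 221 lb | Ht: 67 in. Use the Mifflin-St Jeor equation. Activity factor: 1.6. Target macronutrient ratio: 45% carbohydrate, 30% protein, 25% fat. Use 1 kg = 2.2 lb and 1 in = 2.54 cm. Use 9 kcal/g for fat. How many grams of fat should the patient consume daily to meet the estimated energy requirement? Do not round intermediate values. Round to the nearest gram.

Convert to metric: weight = 221 ÷ 2.2 = 100.4545 kg; height = 67 × 2.54 = 170.18 cm.
Mifflin-St Jeor (female): BMR = 10(100.4545) + 6.25(170.18) − 5(18) − 161 = 1004.5455 + 1063.625 − 90 − 161 = 1817.1705 kcal/day.
TEE = 1817.1705 × 1.6 = 2907.4727 kcal/day.
Fat energy = 25% × 2907.4727 = 726.8682 kcal.
Fat = 726.8682 ÷ 9 kcal/g = 80.7631 g.

81 g/day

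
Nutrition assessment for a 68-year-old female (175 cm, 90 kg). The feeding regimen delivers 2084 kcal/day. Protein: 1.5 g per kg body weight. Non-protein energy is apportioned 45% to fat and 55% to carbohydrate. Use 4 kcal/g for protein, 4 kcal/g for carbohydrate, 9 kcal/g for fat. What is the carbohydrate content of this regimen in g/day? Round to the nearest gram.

Protein = 1.5 × 90 = 135 g → 135 × 4 = 540 kcal.
Non-protein calories = 2084 − 540 = 1544 kcal.
Fat: 45% × 1544 = 694.8 kcal; carbohydrate: 849.2 kcal.
Carbohydrate: 849.2 kcal ÷ 4 kcal/g = 212.3 g.

212 g/day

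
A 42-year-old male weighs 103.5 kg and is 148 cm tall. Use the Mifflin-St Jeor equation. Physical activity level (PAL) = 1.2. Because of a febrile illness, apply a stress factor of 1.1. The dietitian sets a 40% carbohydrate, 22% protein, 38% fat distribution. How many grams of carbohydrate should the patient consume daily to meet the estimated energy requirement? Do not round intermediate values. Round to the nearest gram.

232 g/day

Mifflin-St Jeor (male): BMR = 10(103.5) + 6.25(148) − 5(42) + 5 = 1035 + 925 − 210 + 5 = 1755 kcal/day.
TEE = 1755 × 1.2 = 2106 kcal/day.
With stress factor 1.1: 2106 × 1.1 = 2316.6 kcal/day.
Carbohydrate energy = 40% × 2316.6 = 926.64 kcal.
Carbohydrate = 926.64 ÷ 4 kcal/g = 231.66 g.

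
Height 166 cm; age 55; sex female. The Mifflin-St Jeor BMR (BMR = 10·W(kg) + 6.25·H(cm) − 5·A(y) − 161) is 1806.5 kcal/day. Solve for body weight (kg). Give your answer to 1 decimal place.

120.5 kg

1806.5 = 10·W + 6.25(166) − 5(55) − 161
10·W = 1806.5 − 601.5 = 1205, so W = 120.5 kg.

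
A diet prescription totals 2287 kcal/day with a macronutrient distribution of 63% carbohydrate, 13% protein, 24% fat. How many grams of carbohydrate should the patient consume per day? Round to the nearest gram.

360 g/day

Carbohydrate energy = 63% × 2287 = 1440.81 kcal.
At 4 kcal/g: 1440.81 ÷ 4 = 360.2025 g.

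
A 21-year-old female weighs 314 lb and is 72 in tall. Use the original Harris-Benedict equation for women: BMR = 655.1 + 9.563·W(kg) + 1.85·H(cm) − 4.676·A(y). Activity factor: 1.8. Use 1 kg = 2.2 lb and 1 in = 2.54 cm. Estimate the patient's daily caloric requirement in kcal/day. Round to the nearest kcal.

4068 kcal/day

Convert to metric: weight = 314 ÷ 2.2 = 142.7273 kg; height = 72 × 2.54 = 182.88 cm.
Harris-Benedict: BMR = 655.1 + 9.563(142.7273) + 1.85(182.88) − 4.676(21) = 2260.1329 kcal/day.
TEE = BMR × activity factor = 2260.1329 × 1.8 = 4068.2392 kcal/day.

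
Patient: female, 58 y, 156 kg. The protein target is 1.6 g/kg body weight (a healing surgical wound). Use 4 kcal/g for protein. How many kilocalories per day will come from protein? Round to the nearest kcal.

998 kcal/day

Protein = 1.6 g/kg × 156 kg = 249.6 g/day.
Protein energy = 249.6 g × 4 kcal/g = 998.4 kcal/day.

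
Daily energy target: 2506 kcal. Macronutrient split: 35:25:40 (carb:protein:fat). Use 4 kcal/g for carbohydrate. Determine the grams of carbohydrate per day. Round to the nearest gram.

Carbohydrate energy = 35% × 2506 = 877.1 kcal.
At 4 kcal/g: 877.1 ÷ 4 = 219.275 g.

219 g/day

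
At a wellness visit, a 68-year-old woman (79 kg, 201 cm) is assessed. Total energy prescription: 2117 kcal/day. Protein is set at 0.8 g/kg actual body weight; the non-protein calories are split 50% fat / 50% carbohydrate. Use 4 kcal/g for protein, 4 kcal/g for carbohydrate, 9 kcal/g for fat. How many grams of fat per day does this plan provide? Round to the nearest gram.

104 g/day

Protein = 0.8 × 79 = 63.2 g → 63.2 × 4 = 252.8 kcal.
Non-protein calories = 2117 − 252.8 = 1864.2 kcal.
Fat: 50% × 1864.2 = 932.1 kcal; carbohydrate: 932.1 kcal.
Fat: 932.1 kcal ÷ 9 kcal/g = 103.5667 g.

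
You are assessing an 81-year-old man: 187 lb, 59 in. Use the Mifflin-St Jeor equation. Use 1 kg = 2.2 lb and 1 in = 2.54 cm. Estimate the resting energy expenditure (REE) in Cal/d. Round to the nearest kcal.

Convert to metric: weight = 187 ÷ 2.2 = 85 kg; height = 59 × 2.54 = 149.86 cm.
Mifflin-St Jeor (male): BMR = 10(85) + 6.25(149.86) − 5(81) + 5 = 850 + 936.625 − 405 + 5 = 1386.625 kcal/day.

1387 Cal/d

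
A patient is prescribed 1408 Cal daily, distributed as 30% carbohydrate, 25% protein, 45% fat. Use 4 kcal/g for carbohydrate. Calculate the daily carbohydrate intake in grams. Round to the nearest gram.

106 g/day

Carbohydrate energy = 30% × 1408 = 422.4 kcal.
At 4 kcal/g: 422.4 ÷ 4 = 105.6 g.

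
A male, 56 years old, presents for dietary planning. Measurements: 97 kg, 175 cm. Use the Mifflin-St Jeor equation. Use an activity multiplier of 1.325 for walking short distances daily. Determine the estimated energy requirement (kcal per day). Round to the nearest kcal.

Mifflin-St Jeor (male): BMR = 10(97) + 6.25(175) − 5(56) + 5 = 970 + 1093.75 − 280 + 5 = 1788.75 kcal/day.
TEE = BMR × activity factor = 1788.75 × 1.325 = 2370.0938 kcal/day.

2370 kcal per day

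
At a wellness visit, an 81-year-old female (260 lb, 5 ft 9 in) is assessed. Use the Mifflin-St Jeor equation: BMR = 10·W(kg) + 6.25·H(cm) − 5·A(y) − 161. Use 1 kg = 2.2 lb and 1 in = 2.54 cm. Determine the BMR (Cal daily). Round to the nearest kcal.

Convert to metric: weight = 260 ÷ 2.2 = 118.1818 kg; height = (5×12 + 9) × 2.54 = 69 × 2.54 = 175.26 cm.
Mifflin-St Jeor (female): BMR = 10(118.1818) + 6.25(175.26) − 5(81) − 161 = 1181.8182 + 1095.375 − 405 − 161 = 1711.1932 kcal/day.

1711 Cal daily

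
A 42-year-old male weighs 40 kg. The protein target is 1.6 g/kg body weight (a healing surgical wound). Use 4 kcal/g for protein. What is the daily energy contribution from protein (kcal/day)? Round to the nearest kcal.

256 kcal/day

Protein = 1.6 g/kg × 40 kg = 64 g/day.
Protein energy = 64 g × 4 kcal/g = 256 kcal/day.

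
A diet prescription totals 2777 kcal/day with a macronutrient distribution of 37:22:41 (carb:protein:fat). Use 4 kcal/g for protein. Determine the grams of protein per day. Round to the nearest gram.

Protein energy = 22% × 2777 = 610.94 kcal.
At 4 kcal/g: 610.94 ÷ 4 = 152.735 g.

153 g/day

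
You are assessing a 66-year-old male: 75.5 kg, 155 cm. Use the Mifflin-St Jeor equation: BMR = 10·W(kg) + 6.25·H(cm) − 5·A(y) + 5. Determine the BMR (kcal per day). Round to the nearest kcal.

Mifflin-St Jeor (male): BMR = 10(75.5) + 6.25(155) − 5(66) + 5 = 755 + 968.75 − 330 + 5 = 1398.75 kcal/day.

1399 kcal per day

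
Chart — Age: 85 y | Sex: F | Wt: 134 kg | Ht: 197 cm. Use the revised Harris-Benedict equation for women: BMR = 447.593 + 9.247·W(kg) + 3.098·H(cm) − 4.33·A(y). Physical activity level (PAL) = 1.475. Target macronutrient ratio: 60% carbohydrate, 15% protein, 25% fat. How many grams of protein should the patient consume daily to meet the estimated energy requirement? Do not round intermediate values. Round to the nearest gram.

Harris-Benedict: BMR = 447.593 + 9.247(134) + 3.098(197) − 4.33(85) = 1928.947 kcal/day.
TEE = 1928.947 × 1.475 = 2845.1968 kcal/day.
Protein energy = 15% × 2845.1968 = 426.7795 kcal.
Protein = 426.7795 ÷ 4 kcal/g = 106.6949 g.

107 g/day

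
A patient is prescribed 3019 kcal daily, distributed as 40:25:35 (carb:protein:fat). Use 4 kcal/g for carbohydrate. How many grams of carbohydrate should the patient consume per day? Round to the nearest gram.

302 g/day

Carbohydrate energy = 40% × 3019 = 1207.6 kcal.
At 4 kcal/g: 1207.6 ÷ 4 = 301.9 g.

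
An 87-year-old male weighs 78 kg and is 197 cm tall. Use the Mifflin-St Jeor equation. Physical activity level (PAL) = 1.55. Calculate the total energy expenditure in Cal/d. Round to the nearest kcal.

2451 Cal/d

Mifflin-St Jeor (male): BMR = 10(78) + 6.25(197) − 5(87) + 5 = 780 + 1231.25 − 435 + 5 = 1581.25 kcal/day.
TEE = BMR × activity factor = 1581.25 × 1.55 = 2450.9375 kcal/day.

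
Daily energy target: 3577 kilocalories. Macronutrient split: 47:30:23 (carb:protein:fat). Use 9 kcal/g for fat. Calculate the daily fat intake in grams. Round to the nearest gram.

Fat energy = 23% × 3577 = 822.71 kcal.
At 9 kcal/g: 822.71 ÷ 9 = 91.4122 g.

91 g/day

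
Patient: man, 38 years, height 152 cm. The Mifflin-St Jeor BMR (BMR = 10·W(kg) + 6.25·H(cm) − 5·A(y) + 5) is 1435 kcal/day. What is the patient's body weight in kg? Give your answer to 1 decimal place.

1435 = 10·W + 6.25(152) − 5(38) + 5
10·W = 1435 − 765 = 670, so W = 67 kg.

67.0 kg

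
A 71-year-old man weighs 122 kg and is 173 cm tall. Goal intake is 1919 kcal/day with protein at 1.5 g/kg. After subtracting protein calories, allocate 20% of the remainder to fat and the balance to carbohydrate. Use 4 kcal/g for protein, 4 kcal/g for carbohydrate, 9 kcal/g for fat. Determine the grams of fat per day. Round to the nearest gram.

26 g/day

Protein = 1.5 × 122 = 183 g → 183 × 4 = 732 kcal.
Non-protein calories = 1919 − 732 = 1187 kcal.
Fat: 20% × 1187 = 237.4 kcal; carbohydrate: 949.6 kcal.
Fat: 237.4 kcal ÷ 9 kcal/g = 26.3778 g.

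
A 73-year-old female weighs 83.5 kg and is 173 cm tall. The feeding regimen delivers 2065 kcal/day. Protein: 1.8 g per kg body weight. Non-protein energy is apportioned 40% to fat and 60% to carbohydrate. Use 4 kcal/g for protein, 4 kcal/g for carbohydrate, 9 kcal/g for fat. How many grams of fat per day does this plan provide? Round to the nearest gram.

Protein = 1.8 × 83.5 = 150.3 g → 150.3 × 4 = 601.2 kcal.
Non-protein calories = 2065 − 601.2 = 1463.8 kcal.
Fat: 40% × 1463.8 = 585.52 kcal; carbohydrate: 878.28 kcal.
Fat: 585.52 kcal ÷ 9 kcal/g = 65.0578 g.

65 g/day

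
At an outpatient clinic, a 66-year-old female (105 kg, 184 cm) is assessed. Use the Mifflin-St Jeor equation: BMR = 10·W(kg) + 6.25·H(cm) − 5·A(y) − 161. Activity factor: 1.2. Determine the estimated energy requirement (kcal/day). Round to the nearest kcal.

Mifflin-St Jeor (female): BMR = 10(105) + 6.25(184) − 5(66) − 161 = 1050 + 1150 − 330 − 161 = 1709 kcal/day.
TEE = BMR × activity factor = 1709 × 1.2 = 2050.8 kcal/day.

2051 kcal/day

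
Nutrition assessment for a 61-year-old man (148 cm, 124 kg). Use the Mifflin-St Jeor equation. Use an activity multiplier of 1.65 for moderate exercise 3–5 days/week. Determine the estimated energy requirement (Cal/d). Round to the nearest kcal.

Mifflin-St Jeor (male): BMR = 10(124) + 6.25(148) − 5(61) + 5 = 1240 + 925 − 305 + 5 = 1865 kcal/day.
TEE = BMR × activity factor = 1865 × 1.65 = 3077.25 kcal/day.

3077 Cal/d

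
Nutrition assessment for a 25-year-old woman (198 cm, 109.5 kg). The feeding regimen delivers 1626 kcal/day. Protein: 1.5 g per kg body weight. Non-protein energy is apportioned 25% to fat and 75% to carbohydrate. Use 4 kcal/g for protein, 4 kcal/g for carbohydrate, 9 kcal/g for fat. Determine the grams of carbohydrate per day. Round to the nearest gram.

182 g/day

Protein = 1.5 × 109.5 = 164.25 g → 164.25 × 4 = 657 kcal.
Non-protein calories = 1626 − 657 = 969 kcal.
Fat: 25% × 969 = 242.25 kcal; carbohydrate: 726.75 kcal.
Carbohydrate: 726.75 kcal ÷ 4 kcal/g = 181.6875 g.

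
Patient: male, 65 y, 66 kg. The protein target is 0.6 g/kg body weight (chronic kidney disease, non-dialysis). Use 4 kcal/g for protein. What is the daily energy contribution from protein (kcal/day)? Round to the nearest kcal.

Protein = 0.6 g/kg × 66 kg = 39.6 g/day.
Protein energy = 39.6 g × 4 kcal/g = 158.4 kcal/day.

158 kcal/day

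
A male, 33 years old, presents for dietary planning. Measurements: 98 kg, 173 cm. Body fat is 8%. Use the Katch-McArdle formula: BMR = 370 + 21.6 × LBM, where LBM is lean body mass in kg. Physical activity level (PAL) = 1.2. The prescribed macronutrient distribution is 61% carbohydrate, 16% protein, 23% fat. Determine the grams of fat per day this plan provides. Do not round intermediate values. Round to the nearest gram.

LBM = 98 × (1 − 0.08) = 90.16 kg. Katch-McArdle: BMR = 370 + 21.6 × 90.16 = 2317.456 kcal/day.
TEE = 2317.456 × 1.2 = 2780.9472 kcal/day.
Fat energy = 23% × 2780.9472 = 639.6179 kcal.
Fat = 639.6179 ÷ 9 kcal/g = 71.0687 g.

71 g/day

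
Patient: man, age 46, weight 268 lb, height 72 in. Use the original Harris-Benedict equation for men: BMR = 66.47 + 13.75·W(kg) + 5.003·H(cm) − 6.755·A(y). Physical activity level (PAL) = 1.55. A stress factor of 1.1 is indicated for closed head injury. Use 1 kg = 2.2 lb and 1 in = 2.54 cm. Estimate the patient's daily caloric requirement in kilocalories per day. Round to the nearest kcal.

Convert to metric: weight = 268 ÷ 2.2 = 121.8182 kg; height = 72 × 2.54 = 182.88 cm.
Harris-Benedict: BMR = 66.47 + 13.75(121.8182) + 5.003(182.88) − 6.755(46) = 2345.6886 kcal/day.
TEE = BMR × activity factor = 2345.6886 × 1.55 = 3635.8174 kcal/day.
Apply stress factor: 3635.8174 × 1.1 = 3999.3991 kcal/day.

3999 kilocalories per day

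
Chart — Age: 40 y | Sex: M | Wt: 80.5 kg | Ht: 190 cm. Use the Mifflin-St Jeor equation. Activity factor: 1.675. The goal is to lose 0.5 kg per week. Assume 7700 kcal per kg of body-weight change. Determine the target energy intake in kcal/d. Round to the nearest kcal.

2461 kcal/d

Mifflin-St Jeor (male): BMR = 10(80.5) + 6.25(190) − 5(40) + 5 = 805 + 1187.5 − 200 + 5 = 1797.5 kcal/day.
TEE = 1797.5 × 1.675 = 3010.8125 kcal/day.
Required daily deficit = 0.5 × 7700 ÷ 7 = 550 kcal/day.
Target intake = 3010.8125 − 550 = 2460.8125 kcal/day.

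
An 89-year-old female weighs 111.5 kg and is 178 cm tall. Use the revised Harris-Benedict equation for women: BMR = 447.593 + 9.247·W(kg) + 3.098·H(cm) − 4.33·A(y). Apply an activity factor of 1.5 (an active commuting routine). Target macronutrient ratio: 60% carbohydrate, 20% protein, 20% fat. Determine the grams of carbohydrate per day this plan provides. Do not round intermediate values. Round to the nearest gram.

370 g/day

Harris-Benedict: BMR = 447.593 + 9.247(111.5) + 3.098(178) − 4.33(89) = 1644.7075 kcal/day.
TEE = 1644.7075 × 1.5 = 2467.0613 kcal/day.
Carbohydrate energy = 60% × 2467.0613 = 1480.2368 kcal.
Carbohydrate = 1480.2368 ÷ 4 kcal/g = 370.0592 g.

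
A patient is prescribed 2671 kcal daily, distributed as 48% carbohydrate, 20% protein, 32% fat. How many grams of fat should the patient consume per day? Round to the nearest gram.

Fat energy = 32% × 2671 = 854.72 kcal.
At 9 kcal/g: 854.72 ÷ 9 = 94.9689 g.

95 g/day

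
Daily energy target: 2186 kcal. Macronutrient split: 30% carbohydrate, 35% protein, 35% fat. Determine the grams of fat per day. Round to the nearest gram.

Fat energy = 35% × 2186 = 765.1 kcal.
At 9 kcal/g: 765.1 ÷ 9 = 85.0111 g.

85 g/day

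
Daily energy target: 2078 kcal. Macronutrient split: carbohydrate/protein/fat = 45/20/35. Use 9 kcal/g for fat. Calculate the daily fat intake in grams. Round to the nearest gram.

Fat energy = 35% × 2078 = 727.3 kcal.
At 9 kcal/g: 727.3 ÷ 9 = 80.8111 g.

81 g/day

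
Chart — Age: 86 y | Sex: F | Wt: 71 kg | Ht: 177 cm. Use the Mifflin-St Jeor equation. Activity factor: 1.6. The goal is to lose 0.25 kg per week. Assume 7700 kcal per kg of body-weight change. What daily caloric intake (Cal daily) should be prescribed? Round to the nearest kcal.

1685 Cal daily

Mifflin-St Jeor (female): BMR = 10(71) + 6.25(177) − 5(86) − 161 = 710 + 1106.25 − 430 − 161 = 1225.25 kcal/day.
TEE = 1225.25 × 1.6 = 1960.4 kcal/day.
Required daily deficit = 0.25 × 7700 ÷ 7 = 275 kcal/day.
Target intake = 1960.4 − 275 = 1685.4 kcal/day.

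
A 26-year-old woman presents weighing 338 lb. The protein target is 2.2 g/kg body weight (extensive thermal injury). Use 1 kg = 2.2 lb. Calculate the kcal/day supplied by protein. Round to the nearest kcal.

Weight in kg = 338 ÷ 2.2 = 153.6364 kg.
Protein = 2.2 g/kg × 153.6364 kg = 338 g/day.
Protein energy = 338 g × 4 kcal/g = 1352 kcal/day.

1352 kcal/day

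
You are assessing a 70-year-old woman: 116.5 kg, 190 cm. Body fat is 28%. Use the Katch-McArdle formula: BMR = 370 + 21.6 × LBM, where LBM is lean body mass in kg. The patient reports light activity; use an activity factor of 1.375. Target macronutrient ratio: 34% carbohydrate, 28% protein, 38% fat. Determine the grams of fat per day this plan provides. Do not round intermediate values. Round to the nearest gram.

LBM = 116.5 × (1 − 0.28) = 83.88 kg. Katch-McArdle: BMR = 370 + 21.6 × 83.88 = 2181.808 kcal/day.
TEE = 2181.808 × 1.375 = 2999.986 kcal/day.
Fat energy = 38% × 2999.986 = 1139.9947 kcal.
Fat = 1139.9947 ÷ 9 kcal/g = 126.6661 g.

127 g/day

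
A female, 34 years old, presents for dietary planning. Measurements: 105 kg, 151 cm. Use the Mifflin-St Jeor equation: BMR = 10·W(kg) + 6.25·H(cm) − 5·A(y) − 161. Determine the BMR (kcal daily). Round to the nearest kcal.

Mifflin-St Jeor (female): BMR = 10(105) + 6.25(151) − 5(34) − 161 = 1050 + 943.75 − 170 − 161 = 1662.75 kcal/day.

1663 kcal daily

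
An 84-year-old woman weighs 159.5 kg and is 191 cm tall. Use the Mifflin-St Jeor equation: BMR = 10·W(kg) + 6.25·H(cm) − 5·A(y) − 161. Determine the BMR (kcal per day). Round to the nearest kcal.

2208 kcal per day

Mifflin-St Jeor (female): BMR = 10(159.5) + 6.25(191) − 5(84) − 161 = 1595 + 1193.75 − 420 − 161 = 2207.75 kcal/day.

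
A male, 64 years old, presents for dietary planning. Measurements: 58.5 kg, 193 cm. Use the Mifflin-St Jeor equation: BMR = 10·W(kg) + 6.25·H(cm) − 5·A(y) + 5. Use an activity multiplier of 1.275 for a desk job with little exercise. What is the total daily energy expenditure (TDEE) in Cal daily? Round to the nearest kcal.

Mifflin-St Jeor (male): BMR = 10(58.5) + 6.25(193) − 5(64) + 5 = 585 + 1206.25 − 320 + 5 = 1476.25 kcal/day.
TEE = BMR × activity factor = 1476.25 × 1.275 = 1882.2188 kcal/day.

1882 Cal daily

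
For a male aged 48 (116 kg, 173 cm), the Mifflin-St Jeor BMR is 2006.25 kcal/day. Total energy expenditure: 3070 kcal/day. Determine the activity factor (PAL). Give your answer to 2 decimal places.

1.53

Activity factor = TEE ÷ BMR = 3070 ÷ 2006.25 = 1.53.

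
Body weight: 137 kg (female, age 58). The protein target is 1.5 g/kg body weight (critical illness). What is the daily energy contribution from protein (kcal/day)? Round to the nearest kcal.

822 kcal/day

Protein = 1.5 g/kg × 137 kg = 205.5 g/day.
Protein energy = 205.5 g × 4 kcal/g = 822 kcal/day.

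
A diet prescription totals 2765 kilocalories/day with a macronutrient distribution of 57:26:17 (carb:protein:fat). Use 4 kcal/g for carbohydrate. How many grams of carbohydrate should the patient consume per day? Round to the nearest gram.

Carbohydrate energy = 57% × 2765 = 1576.05 kcal.
At 4 kcal/g: 1576.05 ÷ 4 = 394.0125 g.

394 g/day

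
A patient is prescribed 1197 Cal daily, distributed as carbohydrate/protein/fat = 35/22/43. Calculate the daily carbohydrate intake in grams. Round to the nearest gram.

Carbohydrate energy = 35% × 1197 = 418.95 kcal.
At 4 kcal/g: 418.95 ÷ 4 = 104.7375 g.

105 g/day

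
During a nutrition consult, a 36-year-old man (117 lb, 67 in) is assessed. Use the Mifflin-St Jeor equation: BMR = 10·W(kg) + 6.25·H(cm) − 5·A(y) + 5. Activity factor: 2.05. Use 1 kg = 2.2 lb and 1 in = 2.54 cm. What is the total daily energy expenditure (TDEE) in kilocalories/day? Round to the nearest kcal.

2912 kilocalories/day

Convert to metric: weight = 117 ÷ 2.2 = 53.1818 kg; height = 67 × 2.54 = 170.18 cm.
Mifflin-St Jeor (male): BMR = 10(53.1818) + 6.25(170.18) − 5(36) + 5 = 531.8182 + 1063.625 − 180 + 5 = 1420.4432 kcal/day.
TEE = BMR × activity factor = 1420.4432 × 2.05 = 2911.9085 kcal/day.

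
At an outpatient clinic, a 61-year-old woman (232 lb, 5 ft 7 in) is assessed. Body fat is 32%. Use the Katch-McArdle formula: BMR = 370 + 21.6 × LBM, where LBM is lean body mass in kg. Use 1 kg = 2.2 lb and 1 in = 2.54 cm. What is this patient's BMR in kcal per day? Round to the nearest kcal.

Convert to metric: weight = 232 ÷ 2.2 = 105.4545 kg; height = (5×12 + 7) × 2.54 = 67 × 2.54 = 170.18 cm.
LBM = 105.4545 × (1 − 0.32) = 71.7091 kg. Katch-McArdle: BMR = 370 + 21.6 × 71.7091 = 1918.9164 kcal/day.

1919 kcal per day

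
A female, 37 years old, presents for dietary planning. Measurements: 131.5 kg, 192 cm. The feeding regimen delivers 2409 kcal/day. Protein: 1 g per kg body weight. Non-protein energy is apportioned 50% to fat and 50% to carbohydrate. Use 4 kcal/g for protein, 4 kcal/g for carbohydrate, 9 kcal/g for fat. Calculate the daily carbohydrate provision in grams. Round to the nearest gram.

235 g/day

Protein = 1 × 131.5 = 131.5 g → 131.5 × 4 = 526 kcal.
Non-protein calories = 2409 − 526 = 1883 kcal.
Fat: 50% × 1883 = 941.5 kcal; carbohydrate: 941.5 kcal.
Carbohydrate: 941.5 kcal ÷ 4 kcal/g = 235.375 g.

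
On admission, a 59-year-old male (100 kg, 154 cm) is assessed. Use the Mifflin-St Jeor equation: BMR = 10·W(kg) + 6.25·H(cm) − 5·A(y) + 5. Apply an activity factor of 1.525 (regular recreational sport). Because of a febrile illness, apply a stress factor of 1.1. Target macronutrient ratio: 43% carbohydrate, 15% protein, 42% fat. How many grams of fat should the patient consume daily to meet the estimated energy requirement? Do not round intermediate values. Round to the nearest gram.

131 g/day

Mifflin-St Jeor (male): BMR = 10(100) + 6.25(154) − 5(59) + 5 = 1000 + 962.5 − 295 + 5 = 1672.5 kcal/day.
TEE = 1672.5 × 1.525 = 2550.5625 kcal/day.
With stress factor 1.1: 2550.5625 × 1.1 = 2805.6188 kcal/day.
Fat energy = 42% × 2805.6188 = 1178.3599 kcal.
Fat = 1178.3599 ÷ 9 kcal/g = 130.9289 g.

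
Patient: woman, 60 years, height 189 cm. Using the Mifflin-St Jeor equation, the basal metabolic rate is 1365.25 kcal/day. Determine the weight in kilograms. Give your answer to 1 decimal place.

64.5 kg

1365.25 = 10·W + 6.25(189) − 5(60) − 161
10·W = 1365.25 − 720.25 = 645, so W = 64.5 kg.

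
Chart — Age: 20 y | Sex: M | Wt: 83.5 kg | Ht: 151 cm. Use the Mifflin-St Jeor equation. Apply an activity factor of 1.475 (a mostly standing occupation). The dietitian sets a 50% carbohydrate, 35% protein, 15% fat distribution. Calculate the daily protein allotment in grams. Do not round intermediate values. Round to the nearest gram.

217 g/day

Mifflin-St Jeor (male): BMR = 10(83.5) + 6.25(151) − 5(20) + 5 = 835 + 943.75 − 100 + 5 = 1683.75 kcal/day.
TEE = 1683.75 × 1.475 = 2483.5313 kcal/day.
Protein energy = 35% × 2483.5313 = 869.2359 kcal.
Protein = 869.2359 ÷ 4 kcal/g = 217.309 g.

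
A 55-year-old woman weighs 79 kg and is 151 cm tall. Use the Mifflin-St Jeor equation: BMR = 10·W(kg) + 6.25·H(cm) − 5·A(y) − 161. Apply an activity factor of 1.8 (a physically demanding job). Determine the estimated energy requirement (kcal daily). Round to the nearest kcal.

Mifflin-St Jeor (female): BMR = 10(79) + 6.25(151) − 5(55) − 161 = 790 + 943.75 − 275 − 161 = 1297.75 kcal/day.
TEE = BMR × activity factor = 1297.75 × 1.8 = 2335.95 kcal/day.

2336 kcal daily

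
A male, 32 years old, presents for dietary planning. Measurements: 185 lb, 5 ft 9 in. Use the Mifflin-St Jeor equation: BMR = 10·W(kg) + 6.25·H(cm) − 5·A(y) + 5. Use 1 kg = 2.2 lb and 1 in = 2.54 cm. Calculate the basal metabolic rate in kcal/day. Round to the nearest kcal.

Convert to metric: weight = 185 ÷ 2.2 = 84.0909 kg; height = (5×12 + 9) × 2.54 = 69 × 2.54 = 175.26 cm.
Mifflin-St Jeor (male): BMR = 10(84.0909) + 6.25(175.26) − 5(32) + 5 = 840.9091 + 1095.375 − 160 + 5 = 1781.2841 kcal/day.

1781 kcal/day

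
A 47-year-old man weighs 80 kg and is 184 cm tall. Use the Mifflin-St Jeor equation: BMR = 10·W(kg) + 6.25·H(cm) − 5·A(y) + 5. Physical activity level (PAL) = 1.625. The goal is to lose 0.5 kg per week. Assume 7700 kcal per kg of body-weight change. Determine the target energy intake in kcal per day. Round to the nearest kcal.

2245 kcal per day

Mifflin-St Jeor (male): BMR = 10(80) + 6.25(184) − 5(47) + 5 = 800 + 1150 − 235 + 5 = 1720 kcal/day.
TEE = 1720 × 1.625 = 2795 kcal/day.
Required daily deficit = 0.5 × 7700 ÷ 7 = 550 kcal/day.
Target intake = 2795 − 550 = 2245 kcal/day.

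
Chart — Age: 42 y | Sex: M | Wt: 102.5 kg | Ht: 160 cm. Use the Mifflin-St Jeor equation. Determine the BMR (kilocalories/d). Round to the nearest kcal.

Mifflin-St Jeor (male): BMR = 10(102.5) + 6.25(160) − 5(42) + 5 = 1025 + 1000 − 210 + 5 = 1820 kcal/day.

1820 kilocalories/d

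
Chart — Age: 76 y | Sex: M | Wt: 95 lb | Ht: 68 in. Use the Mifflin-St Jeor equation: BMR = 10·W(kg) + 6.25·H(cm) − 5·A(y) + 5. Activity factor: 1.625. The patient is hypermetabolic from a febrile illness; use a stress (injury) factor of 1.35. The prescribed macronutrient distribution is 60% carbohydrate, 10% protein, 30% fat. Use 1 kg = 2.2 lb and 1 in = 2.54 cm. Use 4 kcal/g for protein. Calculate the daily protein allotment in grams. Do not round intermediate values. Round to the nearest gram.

62 g/day

Convert to metric: weight = 95 ÷ 2.2 = 43.1818 kg; height = 68 × 2.54 = 172.72 cm.
Mifflin-St Jeor (male): BMR = 10(43.1818) + 6.25(172.72) − 5(76) + 5 = 431.8182 + 1079.5 − 380 + 5 = 1136.3182 kcal/day.
TEE = 1136.3182 × 1.625 = 1846.517 kcal/day.
With stress factor 1.35: 1846.517 × 1.35 = 2492.798 kcal/day.
Protein energy = 10% × 2492.798 = 249.2798 kcal.
Protein = 249.2798 ÷ 4 kcal/g = 62.32 g.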